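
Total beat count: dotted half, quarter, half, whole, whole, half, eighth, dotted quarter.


Reasoning:
Beat values:
  dotted half = 3 beats
  quarter = 1 beat
  half = 2 beats
  whole = 4 beats
  whole = 4 beats
  half = 2 beats
  eighth = 0.5 beats
  dotted quarter = 1.5 beats
Sum = 3 + 1 + 2 + 4 + 4 + 2 + 0.5 + 1.5
= 18 beats


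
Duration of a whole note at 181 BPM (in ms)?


Reasoning:
One quarter-note beat = 60000 / BPM = 60000 / 181 ms
Whole note = 4 × quarter note
Duration = 4 × 60000 / 181 = 240000 / 181
= 1326.0 ms


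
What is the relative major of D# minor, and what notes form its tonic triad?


Reasoning:
The relative major shares the key signature and is a minor 3rd above the minor tonic
A minor 3rd above D# is F#
→ relative major of D# minor is F# major
Tonic triad of F# major = root + major 3rd + perfect 5th = F# A# C#
= F# major; triad = F# A# C#


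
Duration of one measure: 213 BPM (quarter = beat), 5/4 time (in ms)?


Quarter-note beat duration = 60000 / 213 ms
Beats per measure (5/4) = 5
One measure = 5 × 60000 / 213 = 300000 / 213 ms
= 1408.5 ms


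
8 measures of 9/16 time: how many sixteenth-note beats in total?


Working:
Time signature 9/16: the bottom number 16 means the sixteenth note gets one count
The top number 9 means 9 sixteenth-note beats per measure
Total = 9 × 8 measures
= 72 sixteenth-note beats


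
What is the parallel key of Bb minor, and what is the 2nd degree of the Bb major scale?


Let's work it out.
Parallel keys share the same tonic but differ in mode
Bb minor → parallel is Bb major
Bb major scale: Bb C D Eb F G A
= Bb major; 2nd degree = C


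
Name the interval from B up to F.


Reasoning:
Letter names: B → F spans 5 letter names → a 5th
Semitones: B → F = 6 half-steps
A 5th of 6 semitones is a diminished 5th
= diminished 5th


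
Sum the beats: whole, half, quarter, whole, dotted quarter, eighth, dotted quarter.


Working:
Beat values:
  whole = 4 beats
  half = 2 beats
  quarter = 1 beat
  whole = 4 beats
  dotted quarter = 1.5 beats
  eighth = 0.5 beats
  dotted quarter = 1.5 beats
Sum = 4 + 2 + 1 + 4 + 1.5 + 0.5 + 1.5
= 14.5 beats


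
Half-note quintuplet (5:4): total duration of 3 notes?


Working:
Quintuplet: 5 notes occupy the space of 4 half notes
Space = 4 × 2 = 8 beats
Each quintuplet note = 8 / 5 = 8/5 beats
3 notes = 3 × 8/5 = 24/5
= 24/5 beats


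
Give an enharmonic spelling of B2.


Let's work it out.
Enharmonic notes sound the same pitch but are spelled with different letter names
B and A## name the same pitch class
= A##2


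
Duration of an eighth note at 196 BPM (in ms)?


Working:
One quarter-note beat = 60000 / BPM = 60000 / 196 ms
Eighth note = 1/2 × quarter note
Duration = 1/2 × 60000 / 196 = 30000 / 196
= 153.1 ms


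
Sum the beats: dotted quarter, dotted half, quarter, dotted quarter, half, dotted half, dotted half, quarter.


Reasoning:
Beat values:
  dotted quarter = 1.5 beats
  dotted half = 3 beats
  quarter = 1 beat
  dotted quarter = 1.5 beats
  half = 2 beats
  dotted half = 3 beats
  dotted half = 3 beats
  quarter = 1 beat
Sum = 1.5 + 3 + 1 + 1.5 + 2 + 3 + 3 + 1
= 16 beats


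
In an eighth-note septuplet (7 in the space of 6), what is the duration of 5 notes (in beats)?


Reasoning:
Septuplet: 7 notes occupy the space of 6 eighth notes
Space = 6 × 1/2 = 3 beats
Each septuplet note = 3 / 7 = 3/7 beats
5 notes = 5 × 3/7 = 15/7
= 15/7 beats


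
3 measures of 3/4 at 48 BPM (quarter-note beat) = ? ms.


Step by step:
Quarter-note beat duration = 60000 / 48 ms
Beats per measure (3/4) = 3
One measure = 3 × 60000 / 48 = 180000 / 48 ms
3 measures = 3 × 180000 / 48 = 540000 / 48
= 11250.0 ms


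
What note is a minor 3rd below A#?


Solution.
A 3rd spans 3 letter names, so from A we land on F
A minor 3rd = 3 semitones below A#
Spell F at that pitch: F##
= F##


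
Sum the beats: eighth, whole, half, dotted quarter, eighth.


Let's work it out.
Beat values:
  eighth = 0.5 beats
  whole = 4 beats
  half = 2 beats
  dotted quarter = 1.5 beats
  eighth = 0.5 beats
Sum = 0.5 + 4 + 2 + 1.5 + 0.5
= 8.5 beats


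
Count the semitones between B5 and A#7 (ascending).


Let's work it out.
Absolute semitone position = octave×12 + chromatic position
B5: 5×12 + 11 = 71
A#7: 7×12 + 10 = 94
Difference = 94 - 71 = 23
= 23 semitones


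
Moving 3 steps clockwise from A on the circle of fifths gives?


Each clockwise step on the circle of fifths moves up a perfect 5th
From A: A → E → B → F#/Gb
= F#/Gb


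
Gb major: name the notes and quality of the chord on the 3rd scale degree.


Reasoning:
Gb major scale: Gb Ab Bb Cb Db Eb F
Diatonic triad on degree 3 stacks scale notes 3, 5, 7: Bb Db F
Bb→Db = 3 semitones; Bb→F = 7 semitones → minor triad
= Bb Db F (minor)


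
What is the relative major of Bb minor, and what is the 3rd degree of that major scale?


Working:
The relative major shares the key signature and is a minor 3rd above the minor tonic
A minor 3rd above Bb is Db
→ relative major of Bb minor is Db major
Db major scale: Db Eb F Gb Ab Bb C
= Db major; 3rd degree = F


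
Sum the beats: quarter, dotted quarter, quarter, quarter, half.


Working:
Beat values:
  quarter = 1 beat
  dotted quarter = 1.5 beats
  quarter = 1 beat
  quarter = 1 beat
  half = 2 beats
Sum = 1 + 1.5 + 1 + 1 + 2
= 6.5 beats


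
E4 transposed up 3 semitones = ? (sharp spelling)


Step by step:
E4: chromatic position 4 in octave 4 → absolute = 4×12 + 4 = 52
Transpose up 3: 52 + 3 = 55
55 = 4×12 + 7 → G in octave 4
Result = G4


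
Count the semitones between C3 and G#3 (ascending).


Reasoning:
Absolute semitone position = octave×12 + chromatic position
C3: 3×12 + 0 = 36
G#3: 3×12 + 8 = 44
Difference = 44 - 36 = 8
= 8 semitones


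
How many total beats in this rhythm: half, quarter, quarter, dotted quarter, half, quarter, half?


Solution.
Beat values:
  half = 2 beats
  quarter = 1 beat
  quarter = 1 beat
  dotted quarter = 1.5 beats
  half = 2 beats
  quarter = 1 beat
  half = 2 beats
Sum = 2 + 1 + 1 + 1.5 + 2 + 1 + 2
= 10.5 beats


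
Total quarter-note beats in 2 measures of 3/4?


Solution.
Time signature 3/4: the bottom number 4 means the quarter note gets one count
The top number 3 means 3 quarter-note beats per measure
Total = 3 × 2 measures
= 6 quarter-note beats


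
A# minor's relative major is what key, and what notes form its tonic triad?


Step by step:
The relative major shares the key signature and is a minor 3rd above the minor tonic
A minor 3rd above A# is C#
→ relative major of A# minor is C# major
Tonic triad of C# major = root + major 3rd + perfect 5th = C# E# G#
= C# major; triad = C# E# G#


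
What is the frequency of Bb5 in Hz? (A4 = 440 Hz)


f = 440 × 2^(n/12) where n = semitones from A4
Bb5: 13 semitones from A4
f = 440 × 2^(13/12)
f = 932.33 Hz


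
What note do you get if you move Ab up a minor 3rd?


Step by step:
minor 3rd: 3 letter names, 3 semitones
Letter: A + 2 → C
Pitch: Ab + 3 semitones, spelled as a C → Cb
= Cb


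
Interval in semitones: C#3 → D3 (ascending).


Absolute semitone position = octave×12 + chromatic position
C#3: 3×12 + 1 = 37
D3: 3×12 + 2 = 38
Difference = 38 - 37 = 1
= 1 semitone


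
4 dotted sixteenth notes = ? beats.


Base sixteenth note = 1/4 beats
Dot 1 adds half the previous value: +1/8
One dotted sixteenth = 1/4 + 1/8 = 3/8
4 of them = 4 × 3/8 = 3/2
= 3/2 beats


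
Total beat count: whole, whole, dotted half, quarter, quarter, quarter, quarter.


Reasoning:
Beat values:
  whole = 4 beats
  whole = 4 beats
  dotted half = 3 beats
  quarter = 1 beat
  quarter = 1 beat
  quarter = 1 beat
  quarter = 1 beat
Sum = 4 + 4 + 3 + 1 + 1 + 1 + 1
= 15 beats


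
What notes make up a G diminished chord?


Solution.
Diminished triad = root + minor 3rd (3 semitones) + diminished 5th (6 semitones)
A triad on G stacks thirds, so the chord tones use letter names G-B-D
Root: G
Minor 3rd above G: Bb
Diminished 5th above G: Db
Chord = G Bb Db


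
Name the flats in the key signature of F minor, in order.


Flat minor keys: A(0), D(1), G(2), C(3), F(4), Bb(5), Eb(6), Ab(7)
F minor has 4 flats
Order of flats: Bb Eb Ab Db Gb Cb Fb → first 4: Bb, Eb, Ab, Db
= Bb, Eb, Ab, Db


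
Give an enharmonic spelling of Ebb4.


Step by step:
Enharmonic notes sound the same pitch but are spelled with different letter names
Ebb and D name the same pitch class
= D4


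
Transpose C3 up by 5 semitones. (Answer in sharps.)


Solution.
C3: chromatic position 0 in octave 3 → absolute = 3×12 + 0 = 36
Transpose up 5: 36 + 5 = 41
41 = 3×12 + 5 → F in octave 3
Result = F3


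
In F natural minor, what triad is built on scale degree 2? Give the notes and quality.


Let's work it out.
F natural minor scale: F G Ab Bb C Db Eb
Diatonic triad on degree 2 stacks scale notes 2, 4, 6: G Bb Db
G→Bb = 3 semitones; G→Db = 6 semitones → diminished triad
= G Bb Db (diminished)


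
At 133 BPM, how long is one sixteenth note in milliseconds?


One quarter-note beat = 60000 / BPM = 60000 / 133 ms
Sixteenth note = 1/4 × quarter note
Duration = 1/4 × 60000 / 133 = 15000 / 133
= 112.8 ms


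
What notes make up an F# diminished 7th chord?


Solution.
Diminished 7th chord = root + minor 3rd + diminished 5th + diminished 7th
Seventh chords stack in thirds, so the letter names are F-A-C-E
Root: F#
Minor 3rd above F#: A
Diminished 5th above F#: C
Diminished 7th above F#: Eb
Chord = F# A C Eb


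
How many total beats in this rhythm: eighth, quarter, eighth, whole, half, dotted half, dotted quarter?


Reasoning:
Beat values:
  eighth = 0.5 beats
  quarter = 1 beat
  eighth = 0.5 beats
  whole = 4 beats
  half = 2 beats
  dotted half = 3 beats
  dotted quarter = 1.5 beats
Sum = 0.5 + 1 + 0.5 + 4 + 2 + 3 + 1.5
= 12.5 beats


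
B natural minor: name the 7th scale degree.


Step by step:
Natural minor scale pattern: W-H-W-W-H-W-W (2-1-2-2-1-2-2 semitones)
Starting from B:
  B + 2 semitones → C#
  C# + 1 semitone → D
  D + 2 semitones → E
  E + 2 semitones → F#
  F# + 1 semitone → G
  G + 2 semitones → A
  A + 2 semitones → B
Scale: B C# D E F# G A
Degree 7 = A


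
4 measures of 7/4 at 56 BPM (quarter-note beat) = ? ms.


Step by step:
Quarter-note beat duration = 60000 / 56 ms
Beats per measure (7/4) = 7
One measure = 7 × 60000 / 56 = 420000 / 56 ms
4 measures = 4 × 420000 / 56 = 1680000 / 56
= 30000.0 ms


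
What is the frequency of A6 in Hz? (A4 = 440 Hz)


Let's work it out.
f = 440 × 2^(n/12) where n = semitones from A4
A6: 24 semitones from A4
f = 440 × 2^(24/12)
f = 1760.00 Hz


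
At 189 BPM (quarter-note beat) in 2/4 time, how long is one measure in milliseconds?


Quarter-note beat duration = 60000 / 189 ms
Beats per measure (2/4) = 2
One measure = 2 × 60000 / 189 = 120000 / 189 ms
= 634.9 ms


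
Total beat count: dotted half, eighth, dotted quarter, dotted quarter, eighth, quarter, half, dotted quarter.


Step by step:
Beat values:
  dotted half = 3 beats
  eighth = 0.5 beats
  dotted quarter = 1.5 beats
  dotted quarter = 1.5 beats
  eighth = 0.5 beats
  quarter = 1 beat
  half = 2 beats
  dotted quarter = 1.5 beats
Sum = 3 + 0.5 + 1.5 + 1.5 + 0.5 + 1 + 2 + 1.5
= 11.5 beats


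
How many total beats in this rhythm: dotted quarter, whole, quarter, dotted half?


Working:
Beat values:
  dotted quarter = 1.5 beats
  whole = 4 beats
  quarter = 1 beat
  dotted half = 3 beats
Sum = 1.5 + 4 + 1 + 3
= 9.5 beats


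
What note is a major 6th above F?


Solution.
A 6th spans 6 letter names, so from F we land on D
A major 6th = 9 semitones above F
Spell D at that pitch: D
= D


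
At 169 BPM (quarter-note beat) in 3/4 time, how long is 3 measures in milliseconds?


Step by step:
Quarter-note beat duration = 60000 / 169 ms
Beats per measure (3/4) = 3
One measure = 3 × 60000 / 169 = 180000 / 169 ms
3 measures = 3 × 180000 / 169 = 540000 / 169
= 3195.3 ms


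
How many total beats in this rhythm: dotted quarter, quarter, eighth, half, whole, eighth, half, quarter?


Step by step:
Beat values:
  dotted quarter = 1.5 beats
  quarter = 1 beat
  eighth = 0.5 beats
  half = 2 beats
  whole = 4 beats
  eighth = 0.5 beats
  half = 2 beats
  quarter = 1 beat
Sum = 1.5 + 1 + 0.5 + 2 + 4 + 0.5 + 2 + 1
= 12.5 beats


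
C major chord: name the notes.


Reasoning:
Major triad = root + major 3rd (4 semitones) + perfect 5th (7 semitones)
A triad on C stacks thirds, so the chord tones use letter names C-E-G
Root: C
Major 3rd above C: E
Perfect 5th above C: G
Chord = C E G


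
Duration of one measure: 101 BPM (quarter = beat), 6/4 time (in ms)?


Reasoning:
Quarter-note beat duration = 60000 / 101 ms
Beats per measure (6/4) = 6
One measure = 6 × 60000 / 101 = 360000 / 101 ms
= 3564.4 ms


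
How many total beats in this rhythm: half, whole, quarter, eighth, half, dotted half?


Solution.
Beat values:
  half = 2 beats
  whole = 4 beats
  quarter = 1 beat
  eighth = 0.5 beats
  half = 2 beats
  dotted half = 3 beats
Sum = 2 + 4 + 1 + 0.5 + 2 + 3
= 12.5 beats


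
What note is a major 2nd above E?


Step by step:
A 2nd spans 2 letter names, so from E we land on F
A major 2nd = 2 semitones above E
Spell F at that pitch: F#
= F#


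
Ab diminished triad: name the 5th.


Working:
Diminished triad = root + minor 3rd (3 semitones) + diminished 5th (6 semitones)
A triad on Ab stacks thirds, so the chord tones use letter names A-C-E
Root: Ab
Minor 3rd above Ab: Cb
Diminished 5th above Ab: Ebb
The 5th = Ebb


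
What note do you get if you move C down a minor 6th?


minor 6th: 6 letter names, 8 semitones
Letter: C - 5 → E
Pitch: C - 8 semitones, spelled as an E → E
= E


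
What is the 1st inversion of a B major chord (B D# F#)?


Let's work it out.
Root position: B D# F#
1st inversion: move root up an octave
Bass note: D#
Notes (bottom to top) = D# F# B


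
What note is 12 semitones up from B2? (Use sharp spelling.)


Let's work it out.
B2: chromatic position 11 in octave 2 → absolute = 2×12 + 11 = 35
Transpose up 12: 35 + 12 = 47
47 = 3×12 + 11 → B in octave 3
Result = B3


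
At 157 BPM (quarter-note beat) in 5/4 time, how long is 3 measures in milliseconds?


Quarter-note beat duration = 60000 / 157 ms
Beats per measure (5/4) = 5
One measure = 5 × 60000 / 157 = 300000 / 157 ms
3 measures = 3 × 300000 / 157 = 900000 / 157
= 5732.5 ms


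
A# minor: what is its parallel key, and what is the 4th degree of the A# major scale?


Reasoning:
Parallel keys share the same tonic but differ in mode
A# minor → parallel is A# major
A# major scale: A# B# C## D# E# F## G##
= A# major; 4th degree = D#


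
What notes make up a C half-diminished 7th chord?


Let's work it out.
Half-diminished 7th chord = root + minor 3rd + diminished 5th + minor 7th
Seventh chords stack in thirds, so the letter names are C-E-G-B
Root: C
Minor 3rd above C: Eb
Diminished 5th above C: Gb
Minor 7th above C: Bb
Chord = C Eb Gb Bb


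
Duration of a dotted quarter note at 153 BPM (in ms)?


One quarter-note beat = 60000 / BPM = 60000 / 153 ms
Dotted quarter note = 3/2 × quarter note
Duration = 3/2 × 60000 / 153 = 90000 / 153
= 588.2 ms


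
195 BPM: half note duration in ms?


One quarter-note beat = 60000 / BPM = 60000 / 195 ms
Half note = 2 × quarter note
Duration = 2 × 60000 / 195 = 120000 / 195
= 615.4 ms


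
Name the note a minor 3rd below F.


Working:
A 3rd spans 3 letter names, so from F we land on D
A minor 3rd = 3 semitones below F
Spell D at that pitch: D
= D


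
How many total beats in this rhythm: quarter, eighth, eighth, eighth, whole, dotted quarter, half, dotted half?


Step by step:
Beat values:
  quarter = 1 beat
  eighth = 0.5 beats
  eighth = 0.5 beats
  eighth = 0.5 beats
  whole = 4 beats
  dotted quarter = 1.5 beats
  half = 2 beats
  dotted half = 3 beats
Sum = 1 + 0.5 + 0.5 + 0.5 + 4 + 1.5 + 2 + 3
= 13 beats


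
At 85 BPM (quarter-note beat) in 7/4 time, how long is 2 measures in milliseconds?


Working:
Quarter-note beat duration = 60000 / 85 ms
Beats per measure (7/4) = 7
One measure = 7 × 60000 / 85 = 420000 / 85 ms
2 measures = 2 × 420000 / 85 = 840000 / 85
= 9882.4 ms


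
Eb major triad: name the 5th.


Major triad = root + major 3rd (4 semitones) + perfect 5th (7 semitones)
A triad on Eb stacks thirds, so the chord tones use letter names E-G-B
Root: Eb
Major 3rd above Eb: G
Perfect 5th above Eb: Bb
The 5th = Bb


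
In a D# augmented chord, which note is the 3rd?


Reasoning:
Augmented triad = root + major 3rd (4 semitones) + augmented 5th (8 semitones)
A triad on D# stacks thirds, so the chord tones use letter names D-F-A
Root: D#
Major 3rd above D#: F##
Augmented 5th above D#: A##
The 3rd = F##


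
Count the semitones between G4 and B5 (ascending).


Absolute semitone position = octave×12 + chromatic position
G4: 4×12 + 7 = 55
B5: 5×12 + 11 = 71
Difference = 71 - 55 = 16
= 16 semitones


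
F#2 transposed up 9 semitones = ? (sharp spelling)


Solution.
F#2: chromatic position 6 in octave 2 → absolute = 2×12 + 6 = 30
Transpose up 9: 30 + 9 = 39
39 = 3×12 + 3 → D# in octave 3
Result = D#3


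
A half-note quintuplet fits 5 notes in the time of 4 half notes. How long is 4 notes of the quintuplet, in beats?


Working:
Quintuplet: 5 notes occupy the space of 4 half notes
Space = 4 × 2 = 8 beats
Each quintuplet note = 8 / 5 = 8/5 beats
4 notes = 4 × 8/5 = 32/5
= 32/5 beats


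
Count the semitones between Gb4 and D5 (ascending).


Absolute semitone position = octave×12 + chromatic position
Gb4: 4×12 + 6 = 54
D5: 5×12 + 2 = 62
Difference = 62 - 54 = 8
= 8 semitones


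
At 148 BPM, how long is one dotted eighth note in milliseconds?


Let's work it out.
One quarter-note beat = 60000 / BPM = 60000 / 148 ms
Dotted eighth note = 3/4 × quarter note
Duration = 3/4 × 60000 / 148 = 45000 / 148
= 304.1 ms


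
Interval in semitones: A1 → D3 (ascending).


Reasoning:
Absolute semitone position = octave×12 + chromatic position
A1: 1×12 + 9 = 21
D3: 3×12 + 2 = 38
Difference = 38 - 21 = 17
= 17 semitones


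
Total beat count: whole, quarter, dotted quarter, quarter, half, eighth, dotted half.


Working:
Beat values:
  whole = 4 beats
  quarter = 1 beat
  dotted quarter = 1.5 beats
  quarter = 1 beat
  half = 2 beats
  eighth = 0.5 beats
  dotted half = 3 beats
Sum = 4 + 1 + 1.5 + 1 + 2 + 0.5 + 3
= 13 beats


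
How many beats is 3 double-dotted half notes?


Base half note = 2 beats
Dot 1 adds half the previous value: +1
Dot 2 adds half the previous value: +1/2
One double-dotted half = 2 + 1 + 1/2 = 7/2
3 of them = 3 × 7/2 = 21/2
= 21/2 beats


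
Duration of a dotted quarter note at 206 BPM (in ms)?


One quarter-note beat = 60000 / BPM = 60000 / 206 ms
Dotted quarter note = 3/2 × quarter note
Duration = 3/2 × 60000 / 206 = 90000 / 206
= 436.9 ms


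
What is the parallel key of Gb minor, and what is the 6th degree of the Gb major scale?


Reasoning:
Parallel keys share the same tonic but differ in mode
Gb minor → parallel is Gb major
Gb major scale: Gb Ab Bb Cb Db Eb F
= Gb major; 6th degree = Eb


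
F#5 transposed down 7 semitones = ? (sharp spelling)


Reasoning:
F#5: chromatic position 6 in octave 5 → absolute = 5×12 + 6 = 66
Transpose down 7: 66 - 7 = 59
59 = 4×12 + 11 → B in octave 4
Result = B4


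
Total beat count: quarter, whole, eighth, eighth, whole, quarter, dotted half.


Let's work it out.
Beat values:
  quarter = 1 beat
  whole = 4 beats
  eighth = 0.5 beats
  eighth = 0.5 beats
  whole = 4 beats
  quarter = 1 beat
  dotted half = 3 beats
Sum = 1 + 4 + 0.5 + 0.5 + 4 + 1 + 3
= 14 beats


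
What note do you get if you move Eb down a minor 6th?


Step by step:
minor 6th: 6 letter names, 8 semitones
Letter: E - 5 → G
Pitch: Eb - 8 semitones, spelled as a G → G
= G


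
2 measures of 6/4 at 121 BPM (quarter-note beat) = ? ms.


Quarter-note beat duration = 60000 / 121 ms
Beats per measure (6/4) = 6
One measure = 6 × 60000 / 121 = 360000 / 121 ms
2 measures = 2 × 360000 / 121 = 720000 / 121
= 5950.4 ms


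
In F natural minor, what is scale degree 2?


Step by step:
Natural minor scale pattern: W-H-W-W-H-W-W (2-1-2-2-1-2-2 semitones)
Starting from F:
  F + 2 semitones → G
  G + 1 semitone → Ab
  Ab + 2 semitones → Bb
  Bb + 2 semitones → C
  C + 1 semitone → Db
  Db + 2 semitones → Eb
  Eb + 2 semitones → F
Scale: F G Ab Bb C Db Eb
Degree 2 = G


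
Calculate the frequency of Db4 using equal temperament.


Reasoning:
f = 440 × 2^(n/12) where n = semitones from A4
Db4: -8 semitones from A4
f = 440 × 2^(-8/12)
f = 277.18 Hz


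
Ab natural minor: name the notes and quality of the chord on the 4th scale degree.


Let's work it out.
Ab natural minor scale: Ab Bb Cb Db Eb Fb Gb
Diatonic triad on degree 4 stacks scale notes 4, 6, 1: Db Fb Ab
Db→Fb = 3 semitones; Db→Ab = 7 semitones → minor triad
= Db Fb Ab (minor)


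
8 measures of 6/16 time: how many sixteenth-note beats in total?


Time signature 6/16: the bottom number 16 means the sixteenth note gets one count
The top number 6 means 6 sixteenth-note beats per measure
Total = 6 × 8 measures
= 48 sixteenth-note beats


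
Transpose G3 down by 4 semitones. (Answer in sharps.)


Reasoning:
G3: chromatic position 7 in octave 3 → absolute = 3×12 + 7 = 43
Transpose down 4: 43 - 4 = 39
39 = 3×12 + 3 → D# in octave 3
Result = D#3


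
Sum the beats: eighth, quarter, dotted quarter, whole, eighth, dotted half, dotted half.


Let's work it out.
Beat values:
  eighth = 0.5 beats
  quarter = 1 beat
  dotted quarter = 1.5 beats
  whole = 4 beats
  eighth = 0.5 beats
  dotted half = 3 beats
  dotted half = 3 beats
Sum = 0.5 + 1 + 1.5 + 4 + 0.5 + 3 + 3
= 13.5 beats


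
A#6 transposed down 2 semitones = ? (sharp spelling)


A#6: chromatic position 10 in octave 6 → absolute = 6×12 + 10 = 82
Transpose down 2: 82 - 2 = 80
80 = 6×12 + 8 → G# in octave 6
Result = G#6


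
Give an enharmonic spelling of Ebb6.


Enharmonic notes sound the same pitch but are spelled with different letter names
Ebb and D name the same pitch class
= D6


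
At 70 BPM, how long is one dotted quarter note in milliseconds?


One quarter-note beat = 60000 / BPM = 60000 / 70 ms
Dotted quarter note = 3/2 × quarter note
Duration = 3/2 × 60000 / 70 = 90000 / 70
= 1285.7 ms


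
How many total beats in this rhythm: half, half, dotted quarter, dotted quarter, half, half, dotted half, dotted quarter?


Step by step:
Beat values:
  half = 2 beats
  half = 2 beats
  dotted quarter = 1.5 beats
  dotted quarter = 1.5 beats
  half = 2 beats
  half = 2 beats
  dotted half = 3 beats
  dotted quarter = 1.5 beats
Sum = 2 + 2 + 1.5 + 1.5 + 2 + 2 + 3 + 1.5
= 15.5 beats


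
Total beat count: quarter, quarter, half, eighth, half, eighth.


Let's work it out.
Beat values:
  quarter = 1 beat
  quarter = 1 beat
  half = 2 beats
  eighth = 0.5 beats
  half = 2 beats
  eighth = 0.5 beats
Sum = 1 + 1 + 2 + 0.5 + 2 + 0.5
= 7 beats


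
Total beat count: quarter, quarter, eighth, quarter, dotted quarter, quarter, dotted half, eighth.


Reasoning:
Beat values:
  quarter = 1 beat
  quarter = 1 beat
  eighth = 0.5 beats
  quarter = 1 beat
  dotted quarter = 1.5 beats
  quarter = 1 beat
  dotted half = 3 beats
  eighth = 0.5 beats
Sum = 1 + 1 + 0.5 + 1 + 1.5 + 1 + 3 + 0.5
= 9.5 beats


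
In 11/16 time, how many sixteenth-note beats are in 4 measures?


Solution.
Time signature 11/16: the bottom number 16 means the sixteenth note gets one count
The top number 11 means 11 sixteenth-note beats per measure
Total = 11 × 4 measures
= 44 sixteenth-note beats


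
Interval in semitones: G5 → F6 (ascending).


Absolute semitone position = octave×12 + chromatic position
G5: 5×12 + 7 = 67
F6: 6×12 + 5 = 77
Difference = 77 - 67 = 10
= 10 semitones


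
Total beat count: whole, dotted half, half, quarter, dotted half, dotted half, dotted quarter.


Let's work it out.
Beat values:
  whole = 4 beats
  dotted half = 3 beats
  half = 2 beats
  quarter = 1 beat
  dotted half = 3 beats
  dotted half = 3 beats
  dotted quarter = 1.5 beats
Sum = 4 + 3 + 2 + 1 + 3 + 3 + 1.5
= 17.5 beats


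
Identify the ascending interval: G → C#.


Letter names: G → C spans 4 letter names → a 4th
Semitones: G → C# = 6 half-steps
A 4th of 6 semitones is an augmented 4th
= augmented 4th


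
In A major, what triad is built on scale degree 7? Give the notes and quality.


Working:
A major scale: A B C# D E F# G#
Diatonic triad on degree 7 stacks scale notes 7, 2, 4: G# B D
G#→B = 3 semitones; G#→D = 6 semitones → diminished triad
= G# B D (diminished)


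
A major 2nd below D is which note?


A 2nd spans 2 letter names, so from D we land on C
A major 2nd = 2 semitones below D
Spell C at that pitch: C
= C


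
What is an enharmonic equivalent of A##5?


Reasoning:
Enharmonic notes sound the same pitch but are spelled with different letter names
A## and B name the same pitch class
= B5


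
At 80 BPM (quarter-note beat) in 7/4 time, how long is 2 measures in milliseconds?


Quarter-note beat duration = 60000 / 80 ms
Beats per measure (7/4) = 7
One measure = 7 × 60000 / 80 = 420000 / 80 ms
2 measures = 2 × 420000 / 80 = 840000 / 80
= 10500.0 ms


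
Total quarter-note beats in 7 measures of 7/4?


Step by step:
Time signature 7/4: the bottom number 4 means the quarter note gets one count
The top number 7 means 7 quarter-note beats per measure
Total = 7 × 7 measures
= 49 quarter-note beats


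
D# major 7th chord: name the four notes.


Solution.
Major 7th chord = root + major 3rd + perfect 5th + major 7th
Seventh chords stack in thirds, so the letter names are D-F-A-C
Root: D#
Major 3rd above D#: F##
Perfect 5th above D#: A#
Major 7th above D#: C##
Chord = D# F## A# C##


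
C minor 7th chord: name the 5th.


Working:
Minor 7th chord = root + minor 3rd + perfect 5th + minor 7th
Seventh chords stack in thirds, so the letter names are C-E-G-B
Root: C
Minor 3rd above C: Eb
Perfect 5th above C: G
Minor 7th above C: Bb
The 5th = G


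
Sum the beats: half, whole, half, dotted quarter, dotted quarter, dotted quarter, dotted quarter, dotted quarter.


Solution.
Beat values:
  half = 2 beats
  whole = 4 beats
  half = 2 beats
  dotted quarter = 1.5 beats
  dotted quarter = 1.5 beats
  dotted quarter = 1.5 beats
  dotted quarter = 1.5 beats
  dotted quarter = 1.5 beats
Sum = 2 + 4 + 2 + 1.5 + 1.5 + 1.5 + 1.5 + 1.5
= 15.5 beats


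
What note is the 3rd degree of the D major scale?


Solution.
Major scale pattern: W-W-H-W-W-W-H (2-2-1-2-2-2-1 semitones)
Starting from D:
  D + 2 semitones → E
  E + 2 semitones → F#
  F# + 1 semitone → G
  G + 2 semitones → A
  A + 2 semitones → B
  B + 2 semitones → C#
  C# + 1 semitone → D
Scale: D E F# G A B C#
Degree 3 = F#


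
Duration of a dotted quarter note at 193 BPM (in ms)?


Step by step:
One quarter-note beat = 60000 / BPM = 60000 / 193 ms
Dotted quarter note = 3/2 × quarter note
Duration = 3/2 × 60000 / 193 = 90000 / 193
= 466.3 ms


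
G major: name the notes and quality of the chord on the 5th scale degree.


G major scale: G A B C D E F#
Diatonic triad on degree 5 stacks scale notes 5, 7, 2: D F# A
D→F# = 4 semitones; D→A = 7 semitones → major triad
= D F# A (major)


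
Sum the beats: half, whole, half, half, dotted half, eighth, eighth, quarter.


Step by step:
Beat values:
  half = 2 beats
  whole = 4 beats
  half = 2 beats
  half = 2 beats
  dotted half = 3 beats
  eighth = 0.5 beats
  eighth = 0.5 beats
  quarter = 1 beat
Sum = 2 + 4 + 2 + 2 + 3 + 0.5 + 0.5 + 1
= 15 beats


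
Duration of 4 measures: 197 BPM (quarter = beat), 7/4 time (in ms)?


Working:
Quarter-note beat duration = 60000 / 197 ms
Beats per measure (7/4) = 7
One measure = 7 × 60000 / 197 = 420000 / 197 ms
4 measures = 4 × 420000 / 197 = 1680000 / 197
= 8527.9 ms


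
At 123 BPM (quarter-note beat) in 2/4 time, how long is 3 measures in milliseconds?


Quarter-note beat duration = 60000 / 123 ms
Beats per measure (2/4) = 2
One measure = 2 × 60000 / 123 = 120000 / 123 ms
3 measures = 3 × 120000 / 123 = 360000 / 123
= 2926.8 ms


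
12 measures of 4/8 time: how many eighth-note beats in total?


Solution.
Time signature 4/8: the bottom number 8 means the eighth note gets one count
The top number 4 means 4 eighth-note beats per measure
Total = 4 × 12 measures
= 48 eighth-note beats


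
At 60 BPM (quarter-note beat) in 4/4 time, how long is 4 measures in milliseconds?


Quarter-note beat duration = 60000 / 60 ms
Beats per measure (4/4) = 4
One measure = 4 × 60000 / 60 = 240000 / 60 ms
4 measures = 4 × 240000 / 60 = 960000 / 60
= 16000.0 ms


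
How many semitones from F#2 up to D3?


Solution.
Absolute semitone position = octave×12 + chromatic position
F#2: 2×12 + 6 = 30
D3: 3×12 + 2 = 38
Difference = 38 - 30 = 8
= 8 semitones


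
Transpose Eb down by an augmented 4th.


Step by step:
augmented 4th: 4 letter names, 6 semitones
Letter: E - 3 → B
Pitch: Eb - 6 semitones, spelled as a B → Bbb
= Bbb


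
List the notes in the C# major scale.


Major scale pattern: W-W-H-W-W-W-H (2-2-1-2-2-2-1 semitones)
Starting from C#:
  C# + 2 semitones → D#
  D# + 2 semitones → E#
  E# + 1 semitone → F#
  F# + 2 semitones → G#
  G# + 2 semitones → A#
  A# + 2 semitones → B#
  B# + 1 semitone → C#
Scale = C# D# E# F# G# A# B#


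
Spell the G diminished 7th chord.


Working:
Diminished 7th chord = root + minor 3rd + diminished 5th + diminished 7th
Seventh chords stack in thirds, so the letter names are G-B-D-F
Root: G
Minor 3rd above G: Bb
Diminished 5th above G: Db
Diminished 7th above G: Fb
Chord = G Bb Db Fb


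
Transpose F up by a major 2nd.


Working:
major 2nd: 2 letter names, 2 semitones
Letter: F + 1 → G
Pitch: F + 2 semitones, spelled as a G → G
= G


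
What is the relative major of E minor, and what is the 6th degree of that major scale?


Step by step:
The relative major shares the key signature and is a minor 3rd above the minor tonic
A minor 3rd above E is G
→ relative major of E minor is G major
G major scale: G A B C D E F#
= G major; 6th degree = E


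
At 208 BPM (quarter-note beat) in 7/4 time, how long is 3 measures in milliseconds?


Step by step:
Quarter-note beat duration = 60000 / 208 ms
Beats per measure (7/4) = 7
One measure = 7 × 60000 / 208 = 420000 / 208 ms
3 measures = 3 × 420000 / 208 = 1260000 / 208
= 6057.7 ms


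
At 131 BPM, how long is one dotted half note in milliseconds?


Working:
One quarter-note beat = 60000 / BPM = 60000 / 131 ms
Dotted half note = 3 × quarter note
Duration = 3 × 60000 / 131 = 180000 / 131
= 1374.0 ms


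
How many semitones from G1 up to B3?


Absolute semitone position = octave×12 + chromatic position
G1: 1×12 + 7 = 19
B3: 3×12 + 11 = 47
Difference = 47 - 19 = 28
= 28 semitones


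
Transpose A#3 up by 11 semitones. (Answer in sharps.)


A#3: chromatic position 10 in octave 3 → absolute = 3×12 + 10 = 46
Transpose up 11: 46 + 11 = 57
57 = 4×12 + 9 → A in octave 4
Result = A4


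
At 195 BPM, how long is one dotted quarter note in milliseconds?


One quarter-note beat = 60000 / BPM = 60000 / 195 ms
Dotted quarter note = 3/2 × quarter note
Duration = 3/2 × 60000 / 195 = 90000 / 195
= 461.5 ms


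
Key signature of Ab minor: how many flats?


Reasoning:
Flat minor keys: A(0), D(1), G(2), C(3), F(4), Bb(5), Eb(6), Ab(7)
Ab minor has 7 flats
Order of flats: Bb Eb Ab Db Gb Cb Fb → first 7: Bb, Eb, Ab, Db, Gb, Cb, Fb
= 7 flats


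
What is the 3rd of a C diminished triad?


Solution.
Diminished triad = root + minor 3rd (3 semitones) + diminished 5th (6 semitones)
A triad on C stacks thirds, so the chord tones use letter names C-E-G
Root: C
Minor 3rd above C: Eb
Diminished 5th above C: Gb
The 3rd = Eb


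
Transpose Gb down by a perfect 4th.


Let's work it out.
perfect 4th: 4 letter names, 5 semitones
Letter: G - 3 → D
Pitch: Gb - 5 semitones, spelled as a D → Db
= Db


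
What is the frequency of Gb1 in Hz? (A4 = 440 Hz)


Step by step:
f = 440 × 2^(n/12) where n = semitones from A4
Gb1: -39 semitones from A4
f = 440 × 2^(-39/12)
f = 46.25 Hz


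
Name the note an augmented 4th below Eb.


Solution.
A 4th spans 4 letter names, so from E we land on B
An augmented 4th = 6 semitones below Eb
Spell B at that pitch: Bbb
= Bbb


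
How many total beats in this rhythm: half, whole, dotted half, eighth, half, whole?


Reasoning:
Beat values:
  half = 2 beats
  whole = 4 beats
  dotted half = 3 beats
  eighth = 0.5 beats
  half = 2 beats
  whole = 4 beats
Sum = 2 + 4 + 3 + 0.5 + 2 + 4
= 15.5 beats


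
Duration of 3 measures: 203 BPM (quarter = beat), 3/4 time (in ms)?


Reasoning:
Quarter-note beat duration = 60000 / 203 ms
Beats per measure (3/4) = 3
One measure = 3 × 60000 / 203 = 180000 / 203 ms
3 measures = 3 × 180000 / 203 = 540000 / 203
= 2660.1 ms


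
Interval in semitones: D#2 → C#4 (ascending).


Step by step:
Absolute semitone position = octave×12 + chromatic position
D#2: 2×12 + 3 = 27
C#4: 4×12 + 1 = 49
Difference = 49 - 27 = 22
= 22 semitones


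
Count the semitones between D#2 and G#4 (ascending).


Reasoning:
Absolute semitone position = octave×12 + chromatic position
D#2: 2×12 + 3 = 27
G#4: 4×12 + 8 = 56
Difference = 56 - 27 = 29
= 29 semitones


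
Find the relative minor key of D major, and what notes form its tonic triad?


The relative minor shares the major's key signature and starts on its 6th degree
6th degree = a major 6th above the tonic; a major 6th above D is B
→ relative minor of D major is B minor
Tonic triad of B minor = root + minor 3rd + perfect 5th = B D F#
= B minor; triad = B D F#


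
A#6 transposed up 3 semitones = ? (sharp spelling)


Solution.
A#6: chromatic position 10 in octave 6 → absolute = 6×12 + 10 = 82
Transpose up 3: 82 + 3 = 85
85 = 7×12 + 1 → C# in octave 7
Result = C#7


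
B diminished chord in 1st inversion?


Reasoning:
Root position: B D F
1st inversion: move root up an octave
Bass note: D
Notes (bottom to top) = D F B


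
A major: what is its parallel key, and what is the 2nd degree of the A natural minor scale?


Working:
Parallel keys share the same tonic but differ in mode
A major → parallel is A minor
A natural minor scale: A B C D E F G
= A minor; 2nd degree = B


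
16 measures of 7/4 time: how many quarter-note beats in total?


Step by step:
Time signature 7/4: the bottom number 4 means the quarter note gets one count
The top number 7 means 7 quarter-note beats per measure
Total = 7 × 16 measures
= 112 quarter-note beats


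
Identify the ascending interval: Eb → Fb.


Letter names: E → F spans 2 letter names → a 2nd
Semitones: Eb → Fb = 1 half-step
A 2nd of 1 semitone is a minor 2nd
= minor 2nd


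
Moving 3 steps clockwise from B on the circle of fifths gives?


Working:
Each clockwise step on the circle of fifths moves up a perfect 5th
From B: B → F#/Gb → Db → Ab
= Ab


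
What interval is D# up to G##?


Letter names: D → G spans 4 letter names → a 4th
Semitones: D# → G## = 6 half-steps
A 4th of 6 semitones is an augmented 4th
= augmented 4th


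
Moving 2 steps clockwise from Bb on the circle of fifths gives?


Solution.
Each clockwise step on the circle of fifths moves up a perfect 5th
From Bb: Bb → F → C
= C


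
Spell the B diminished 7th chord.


Diminished 7th chord = root + minor 3rd + diminished 5th + diminished 7th
Seventh chords stack in thirds, so the letter names are B-D-F-A
Root: B
Minor 3rd above B: D
Diminished 5th above B: F
Diminished 7th above B: Ab
Chord = B D F Ab


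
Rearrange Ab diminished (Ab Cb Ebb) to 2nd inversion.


Root position: Ab Cb Ebb
2nd inversion: move root and 3rd up an octave
Bass note: Ebb
Notes (bottom to top) = Ebb Ab Cb


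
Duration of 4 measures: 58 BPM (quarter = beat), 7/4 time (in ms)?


Solution.
Quarter-note beat duration = 60000 / 58 ms
Beats per measure (7/4) = 7
One measure = 7 × 60000 / 58 = 420000 / 58 ms
4 measures = 4 × 420000 / 58 = 1680000 / 58
= 28965.5 ms


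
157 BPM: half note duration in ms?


One quarter-note beat = 60000 / BPM = 60000 / 157 ms
Half note = 2 × quarter note
Duration = 2 × 60000 / 157 = 120000 / 157
= 764.3 ms


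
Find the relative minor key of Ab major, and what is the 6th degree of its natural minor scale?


The relative minor shares the major's key signature and starts on its 6th degree
6th degree = a major 6th above the tonic; a major 6th above Ab is F
→ relative minor of Ab major is F minor
F natural minor scale: F G Ab Bb C Db Eb
= F minor; 6th degree = Db


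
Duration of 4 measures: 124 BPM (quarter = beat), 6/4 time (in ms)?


Working:
Quarter-note beat duration = 60000 / 124 ms
Beats per measure (6/4) = 6
One measure = 6 × 60000 / 124 = 360000 / 124 ms
4 measures = 4 × 360000 / 124 = 1440000 / 124
= 11612.9 ms


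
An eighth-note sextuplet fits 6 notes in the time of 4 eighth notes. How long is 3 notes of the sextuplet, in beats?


Sextuplet: 6 notes occupy the space of 4 eighth notes
Space = 4 × 1/2 = 2 beats
Each sextuplet note = 2 / 6 = 1/3 beats
3 notes = 3 × 1/3 = 1
= 1 beat


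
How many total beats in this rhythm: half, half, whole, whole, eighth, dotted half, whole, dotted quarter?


Step by step:
Beat values:
  half = 2 beats
  half = 2 beats
  whole = 4 beats
  whole = 4 beats
  eighth = 0.5 beats
  dotted half = 3 beats
  whole = 4 beats
  dotted quarter = 1.5 beats
Sum = 2 + 2 + 4 + 4 + 0.5 + 3 + 4 + 1.5
= 21 beats


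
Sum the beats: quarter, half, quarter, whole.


Let's work it out.
Beat values:
  quarter = 1 beat
  half = 2 beats
  quarter = 1 beat
  whole = 4 beats
Sum = 1 + 2 + 1 + 4
= 8 beats


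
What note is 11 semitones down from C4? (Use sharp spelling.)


Solution.
C4: chromatic position 0 in octave 4 → absolute = 4×12 + 0 = 48
Transpose down 11: 48 - 11 = 37
37 = 3×12 + 1 → C# in octave 3
Result = C#3


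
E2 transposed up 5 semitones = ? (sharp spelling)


E2: chromatic position 4 in octave 2 → absolute = 2×12 + 4 = 28
Transpose up 5: 28 + 5 = 33
33 = 2×12 + 9 → A in octave 2
Result = A2


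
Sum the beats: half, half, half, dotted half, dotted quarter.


Solution.
Beat values:
  half = 2 beats
  half = 2 beats
  half = 2 beats
  dotted half = 3 beats
  dotted quarter = 1.5 beats
Sum = 2 + 2 + 2 + 3 + 1.5
= 10.5 beats


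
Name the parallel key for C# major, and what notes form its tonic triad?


Working:
Parallel keys share the same tonic but differ in mode
C# major → parallel is C# minor
Tonic triad of C# minor = C# E G#
= C# minor; triad = C# E G#


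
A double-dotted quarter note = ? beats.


Solution.
Base quarter note = 1 beat
Dot 1 adds half the previous value: +1/2
Dot 2 adds half the previous value: +1/4
One double-dotted quarter = 1 + 1/2 + 1/4 = 7/4
= 7/4 beats


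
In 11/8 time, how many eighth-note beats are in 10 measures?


Let's work it out.
Time signature 11/8: the bottom number 8 means the eighth note gets one count
The top number 11 means 11 eighth-note beats per measure
Total = 11 × 10 measures
= 110 eighth-note beats


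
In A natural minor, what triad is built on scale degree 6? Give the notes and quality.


A natural minor scale: A B C D E F G
Diatonic triad on degree 6 stacks scale notes 6, 1, 3: F A C
F→A = 4 semitones; F→C = 7 semitones → major triad
= F A C (major)
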